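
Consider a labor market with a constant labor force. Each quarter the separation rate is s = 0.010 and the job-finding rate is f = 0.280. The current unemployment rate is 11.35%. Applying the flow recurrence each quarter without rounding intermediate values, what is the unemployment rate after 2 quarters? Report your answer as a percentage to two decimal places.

With a fixed labor force, u_{t+1} = u_t + s·(1−u_t) − f·u_t = u_t·(1−s−f) + s.
Here 1−s−f = 0.710 and s = 0.010.
u_1 = 0.113500 × 0.710 + 0.010 = 0.090585.
u_2 = 0.090585 × 0.710 + 0.010 = 0.074315.

Unemployment rate after two quarters ≈ 7.43%.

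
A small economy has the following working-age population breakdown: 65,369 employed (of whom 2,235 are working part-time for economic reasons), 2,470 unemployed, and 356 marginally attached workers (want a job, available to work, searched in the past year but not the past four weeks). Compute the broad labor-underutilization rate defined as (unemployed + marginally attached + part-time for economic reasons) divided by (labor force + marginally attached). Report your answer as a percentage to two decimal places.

Labor force = 65,369 + 2,470 = 67,839.
Numerator = 2,470 + 356 + 2,235 = 5,061.
Denominator = 67,839 + 356 = 68,195.
Broad rate = 5,061 / 68,195 = 7.42%.

Broad underutilization rate ≈ 7.42%.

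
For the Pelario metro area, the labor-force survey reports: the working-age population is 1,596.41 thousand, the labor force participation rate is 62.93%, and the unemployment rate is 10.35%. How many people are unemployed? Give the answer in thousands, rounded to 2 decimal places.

Labor force = 0.6293 × 1,596.41 = 1,004.62 thousand.
Unemployed = 0.1035 × 1,004.62 ≈ 103.98 thousand.

About 103.98 thousand are unemployed.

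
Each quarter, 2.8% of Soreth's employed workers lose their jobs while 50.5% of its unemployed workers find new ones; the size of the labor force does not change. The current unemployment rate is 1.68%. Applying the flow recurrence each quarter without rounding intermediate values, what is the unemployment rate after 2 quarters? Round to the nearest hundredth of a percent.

With a fixed labor force, u_{t+1} = u_t + s·(1−u_t) − f·u_t = u_t·(1−s−f) + s.
Here 1−s−f = 0.467 and s = 0.028.
u_1 = 0.016800 × 0.467 + 0.028 = 0.035846.
u_2 = 0.035846 × 0.467 + 0.028 = 0.044740.

Unemployment rate after two quarters ≈ 4.47%.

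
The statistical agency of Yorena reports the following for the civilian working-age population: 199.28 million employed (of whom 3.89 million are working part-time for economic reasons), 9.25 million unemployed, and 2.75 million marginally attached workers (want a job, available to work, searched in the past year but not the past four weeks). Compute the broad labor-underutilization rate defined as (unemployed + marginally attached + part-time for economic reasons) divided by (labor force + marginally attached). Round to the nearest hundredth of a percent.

Labor force = 199.28 + 9.25 = 208.53 million.
Numerator = 9.25 + 2.75 + 3.89 = 15.89 million.
Denominator = 208.53 + 2.75 = 211.28 million.
Broad rate = 15.89 / 211.28 = 7.52%.

Broad underutilization rate ≈ 7.52%.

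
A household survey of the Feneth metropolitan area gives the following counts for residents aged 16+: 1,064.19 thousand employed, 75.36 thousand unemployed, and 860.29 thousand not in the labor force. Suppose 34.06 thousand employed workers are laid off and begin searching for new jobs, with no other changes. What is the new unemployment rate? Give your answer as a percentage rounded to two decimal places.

New unemployment rate ≈ 9.60%.

Initially, labor force = 1,064.19 + 75.36 = 1,139.55 thousand, so u = 75.36/1,139.55 = 6.61%.
After the change, employed falls and unemployed rises by 34.06; labor force unchanged → E = 1,030.13, U = 109.42, labor force = 1,139.55 thousand.
New unemployment rate = 109.42 / 1,139.55 = 9.60%.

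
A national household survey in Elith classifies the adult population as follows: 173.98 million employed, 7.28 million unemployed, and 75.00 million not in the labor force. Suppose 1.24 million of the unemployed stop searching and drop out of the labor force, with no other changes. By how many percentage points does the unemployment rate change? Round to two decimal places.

The unemployment rate changes by −0.66 percentage points.

Initially, labor force = 173.98 + 7.28 = 181.26 million, so u = 7.28/181.26 = 4.02%.
After the change, unemployed and labor force both fall by 1.24 → E = 173.98, U = 6.04, labor force = 180.02 million.
New unemployment rate = 6.04 / 180.02 = 3.36%.
Change = 3.36% − 4.02% = −0.66 percentage points.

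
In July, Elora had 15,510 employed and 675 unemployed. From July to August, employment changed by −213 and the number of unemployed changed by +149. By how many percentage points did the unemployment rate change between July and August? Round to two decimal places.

The unemployment rate changed by +0.94 percentage points.

July: labor force = 15,510 + 675 = 16,185; u = 675/16,185 = 4.17%.
August: labor force = 15,297 + 824 = 16,121; u = 824/16,121 = 5.11%.
Change = 5.11% − 4.17% = +0.94 pp.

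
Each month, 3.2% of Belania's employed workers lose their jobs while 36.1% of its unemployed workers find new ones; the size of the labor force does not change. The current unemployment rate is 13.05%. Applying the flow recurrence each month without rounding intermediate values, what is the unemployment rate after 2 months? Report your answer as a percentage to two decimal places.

Unemployment rate after two months ≈ 9.95%.

With a fixed labor force, u_{t+1} = u_t + s·(1−u_t) − f·u_t = u_t·(1−s−f) + s.
Here 1−s−f = 0.607 and s = 0.032.
u_1 = 0.130500 × 0.607 + 0.032 = 0.111214.
u_2 = 0.111214 × 0.607 + 0.032 = 0.099507.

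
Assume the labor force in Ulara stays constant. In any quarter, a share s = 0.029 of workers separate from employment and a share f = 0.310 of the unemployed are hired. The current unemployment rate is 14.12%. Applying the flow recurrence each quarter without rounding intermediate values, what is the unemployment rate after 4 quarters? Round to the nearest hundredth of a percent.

With a fixed labor force, u_{t+1} = u_t + s·(1−u_t) − f·u_t = u_t·(1−s−f) + s.
Here 1−s−f = 0.661 and s = 0.029.
u_1 = 0.141200 × 0.661 + 0.029 = 0.122333.
u_2 = 0.122333 × 0.661 + 0.029 = 0.109862.
u_3 = 0.109862 × 0.661 + 0.029 = 0.101619.
u_4 = 0.101619 × 0.661 + 0.029 = 0.096170.

Unemployment rate after four quarters ≈ 9.62%.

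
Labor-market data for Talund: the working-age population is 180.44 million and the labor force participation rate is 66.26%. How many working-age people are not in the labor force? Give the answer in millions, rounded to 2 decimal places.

Share not in the labor force = 1 − 0.6626 = 0.3374.
Not in labor force = 0.3374 × 180.44 ≈ 60.88 million.

About 60.88 million are not in the labor force.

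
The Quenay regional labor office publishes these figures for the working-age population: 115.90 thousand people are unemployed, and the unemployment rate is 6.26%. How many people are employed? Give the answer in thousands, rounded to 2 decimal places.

Labor force = U / u = 115.90 / 0.0626 ≈ 1,851.44 thousand.
Employed = labor force − unemployed = 1,851.44 − 115.90 = 1,735.54 thousand.

About 1,735.54 thousand are employed.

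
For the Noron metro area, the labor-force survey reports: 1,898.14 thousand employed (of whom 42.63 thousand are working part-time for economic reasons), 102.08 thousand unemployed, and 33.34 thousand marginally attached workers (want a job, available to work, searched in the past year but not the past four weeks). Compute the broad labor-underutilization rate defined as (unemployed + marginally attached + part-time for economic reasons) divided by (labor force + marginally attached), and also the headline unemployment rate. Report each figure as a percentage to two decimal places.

Broad underutilization rate ≈ 8.76%; headline unemployment rate ≈ 5.10%.

Labor force = 1,898.14 + 102.08 = 2,000.22 thousand.
Numerator = 102.08 + 33.34 + 42.63 = 178.05 thousand.
Denominator = 2,000.22 + 33.34 = 2,033.56 thousand.
Broad rate = 178.05 / 2,033.56 = 8.76%.
Headline unemployment rate = 102.08 / 2,000.22 = 5.10%.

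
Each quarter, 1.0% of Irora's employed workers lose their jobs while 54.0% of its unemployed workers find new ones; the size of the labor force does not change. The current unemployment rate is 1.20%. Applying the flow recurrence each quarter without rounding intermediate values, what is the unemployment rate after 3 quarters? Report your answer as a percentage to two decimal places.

Unemployment rate after three quarters ≈ 1.76%.

With a fixed labor force, u_{t+1} = u_t + s·(1−u_t) − f·u_t = u_t·(1−s−f) + s.
Here 1−s−f = 0.450 and s = 0.010.
u_1 = 0.012000 × 0.450 + 0.010 = 0.015400.
u_2 = 0.015400 × 0.450 + 0.010 = 0.016930.
u_3 = 0.016930 × 0.450 + 0.010 = 0.017619.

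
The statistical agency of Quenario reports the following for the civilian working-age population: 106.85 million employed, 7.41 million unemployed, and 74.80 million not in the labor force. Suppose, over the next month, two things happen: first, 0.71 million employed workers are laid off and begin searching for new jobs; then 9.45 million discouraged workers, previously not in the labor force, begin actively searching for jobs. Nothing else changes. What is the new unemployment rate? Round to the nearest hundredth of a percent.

New unemployment rate ≈ 14.20%.

Initially, labor force = 106.85 + 7.41 = 114.26 million, so u = 7.41/114.26 = 6.49%.
After the first change, employed falls and unemployed rises by 0.71; labor force unchanged → E = 106.14, U = 8.12, labor force = 114.26 million.
After the second change, unemployed and labor force both rise by 9.45 → E = 106.14, U = 17.57, labor force = 123.71 million.
New unemployment rate = 17.57 / 123.71 = 14.20%.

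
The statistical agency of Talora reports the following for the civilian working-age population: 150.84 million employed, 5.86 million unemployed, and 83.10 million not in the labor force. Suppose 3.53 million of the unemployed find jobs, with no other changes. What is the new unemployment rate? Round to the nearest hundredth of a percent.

New unemployment rate ≈ 1.49%.

Initially, labor force = 150.84 + 5.86 = 156.70 million, so u = 5.86/156.70 = 3.74%.
After the change, unemployed falls and employed rises by 3.53; labor force unchanged → E = 154.37, U = 2.33, labor force = 156.70 million.
New unemployment rate = 2.33 / 156.70 = 1.49%.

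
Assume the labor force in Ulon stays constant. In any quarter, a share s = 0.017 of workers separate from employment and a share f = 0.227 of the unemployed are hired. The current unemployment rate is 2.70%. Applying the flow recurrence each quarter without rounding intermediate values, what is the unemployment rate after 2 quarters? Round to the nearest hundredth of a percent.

With a fixed labor force, u_{t+1} = u_t + s·(1−u_t) − f·u_t = u_t·(1−s−f) + s.
Here 1−s−f = 0.756 and s = 0.017.
u_1 = 0.027000 × 0.756 + 0.017 = 0.037412.
u_2 = 0.037412 × 0.756 + 0.017 = 0.045283.

Unemployment rate after two quarters ≈ 4.53%.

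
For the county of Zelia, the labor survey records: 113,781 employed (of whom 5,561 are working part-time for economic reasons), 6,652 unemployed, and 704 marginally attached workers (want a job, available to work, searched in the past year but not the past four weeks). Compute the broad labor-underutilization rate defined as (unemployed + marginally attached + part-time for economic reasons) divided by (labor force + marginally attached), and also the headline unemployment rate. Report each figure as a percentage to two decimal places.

Broad underutilization rate ≈ 10.66%; headline unemployment rate ≈ 5.52%.

Labor force = 113,781 + 6,652 = 120,433.
Numerator = 6,652 + 704 + 5,561 = 12,917.
Denominator = 120,433 + 704 = 121,137.
Broad rate = 12,917 / 121,137 = 10.66%.
Headline unemployment rate = 6,652 / 120,433 = 5.52%.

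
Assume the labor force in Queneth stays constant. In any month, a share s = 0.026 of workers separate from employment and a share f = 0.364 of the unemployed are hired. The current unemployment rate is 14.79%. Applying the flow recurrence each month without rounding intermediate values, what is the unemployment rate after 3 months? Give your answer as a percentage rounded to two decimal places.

Unemployment rate after three months ≈ 8.51%.

With a fixed labor force, u_{t+1} = u_t + s·(1−u_t) − f·u_t = u_t·(1−s−f) + s.
Here 1−s−f = 0.610 and s = 0.026.
u_1 = 0.147900 × 0.610 + 0.026 = 0.116219.
u_2 = 0.116219 × 0.610 + 0.026 = 0.096894.
u_3 = 0.096894 × 0.610 + 0.026 = 0.085105.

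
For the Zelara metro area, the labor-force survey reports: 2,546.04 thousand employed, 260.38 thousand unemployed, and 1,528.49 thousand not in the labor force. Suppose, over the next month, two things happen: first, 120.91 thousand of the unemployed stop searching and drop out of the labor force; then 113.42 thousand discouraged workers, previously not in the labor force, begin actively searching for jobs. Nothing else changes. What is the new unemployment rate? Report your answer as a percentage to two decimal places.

New unemployment rate ≈ 9.04%.

Initially, labor force = 2,546.04 + 260.38 = 2,806.42 thousand, so u = 260.38/2,806.42 = 9.28%.
After the first change, unemployed and labor force both fall by 120.91 → E = 2,546.04, U = 139.47, labor force = 2,685.51 thousand.
After the second change, unemployed and labor force both rise by 113.42 → E = 2,546.04, U = 252.89, labor force = 2,798.93 thousand.
New unemployment rate = 252.89 / 2,798.93 = 9.04%.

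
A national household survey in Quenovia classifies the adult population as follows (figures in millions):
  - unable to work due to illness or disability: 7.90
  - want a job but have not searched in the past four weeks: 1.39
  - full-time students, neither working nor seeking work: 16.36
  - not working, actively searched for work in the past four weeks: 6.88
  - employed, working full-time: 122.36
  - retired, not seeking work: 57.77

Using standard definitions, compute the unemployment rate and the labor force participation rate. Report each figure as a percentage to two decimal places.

Unemployment rate ≈ 5.32%; labor force participation rate ≈ 60.77%.

Employed = 122.36 million.
Unemployed = 6.88 million.
Labor force = 122.36 + 6.88 = 129.24 million.
Not in labor force = 7.90 + 1.39 + 16.36 + 57.77 = 83.42 million (those not working and not actively searching are outside the labor force — including those who want a job but have given up searching).
Civilian working-age population = 129.24 + 83.42 = 212.66 million.
Unemployment rate = 6.88 / 129.24 = 5.32%.
Labor force participation rate = 129.24 / 212.66 = 60.77%.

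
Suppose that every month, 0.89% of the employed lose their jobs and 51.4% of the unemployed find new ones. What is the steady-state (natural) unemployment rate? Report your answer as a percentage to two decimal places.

At steady state the flows balance: s·E = f·U, so U/(E+U) = s/(s+f).
u* = 0.89 / (0.89 + 51.4) = 0.89 / 52.29 = 1.70%.

Steady-state unemployment rate ≈ 1.70%.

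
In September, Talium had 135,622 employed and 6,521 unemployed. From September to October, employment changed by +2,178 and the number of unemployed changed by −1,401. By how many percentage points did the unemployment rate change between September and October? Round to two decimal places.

The unemployment rate changed by −1.01 percentage points.

September: labor force = 135,622 + 6,521 = 142,143; u = 6,521/142,143 = 4.59%.
October: labor force = 137,800 + 5,120 = 142,920; u = 5,120/142,920 = 3.58%.
Change = 3.58% − 4.59% = −1.01 pp.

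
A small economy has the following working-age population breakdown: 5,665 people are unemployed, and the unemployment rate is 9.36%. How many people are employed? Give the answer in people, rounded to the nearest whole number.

Labor force = U / u = 5,665 / 0.0936 ≈ 60,524.
Employed = labor force − unemployed = 60,524 − 5,665 = 54,859.

About 54,859 are employed.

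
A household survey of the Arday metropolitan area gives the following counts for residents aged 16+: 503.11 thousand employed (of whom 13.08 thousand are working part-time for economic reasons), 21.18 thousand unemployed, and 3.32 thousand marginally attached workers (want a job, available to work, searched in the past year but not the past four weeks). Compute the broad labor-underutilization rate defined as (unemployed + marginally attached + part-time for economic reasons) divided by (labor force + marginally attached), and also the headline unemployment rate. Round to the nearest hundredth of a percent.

Labor force = 503.11 + 21.18 = 524.29 thousand.
Numerator = 21.18 + 3.32 + 13.08 = 37.58 thousand.
Denominator = 524.29 + 3.32 = 527.61 thousand.
Broad rate = 37.58 / 527.61 = 7.12%.
Headline unemployment rate = 21.18 / 524.29 = 4.04%.

Broad underutilization rate ≈ 7.12%; headline unemployment rate ≈ 4.04%.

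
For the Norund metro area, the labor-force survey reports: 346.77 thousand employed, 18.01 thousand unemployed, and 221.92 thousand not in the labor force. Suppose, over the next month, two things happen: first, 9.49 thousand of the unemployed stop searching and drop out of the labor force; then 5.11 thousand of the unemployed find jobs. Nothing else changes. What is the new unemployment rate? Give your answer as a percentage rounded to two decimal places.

Initially, labor force = 346.77 + 18.01 = 364.78 thousand, so u = 18.01/364.78 = 4.94%.
After the first change, unemployed and labor force both fall by 9.49 → E = 346.77, U = 8.52, labor force = 355.29 thousand.
After the second change, unemployed falls and employed rises by 5.11; labor force unchanged → E = 351.88, U = 3.41, labor force = 355.29 thousand.
New unemployment rate = 3.41 / 355.29 = 0.96%.

New unemployment rate ≈ 0.96%.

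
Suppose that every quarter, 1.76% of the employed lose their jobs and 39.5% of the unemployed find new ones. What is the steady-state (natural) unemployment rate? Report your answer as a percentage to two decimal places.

Steady-state unemployment rate ≈ 4.27%.

At steady state the flows balance: s·E = f·U, so U/(E+U) = s/(s+f).
u* = 1.76 / (1.76 + 39.5) = 1.76 / 41.26 = 4.27%.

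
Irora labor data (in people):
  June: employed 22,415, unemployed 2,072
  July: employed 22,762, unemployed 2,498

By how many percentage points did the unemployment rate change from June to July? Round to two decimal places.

The unemployment rate changed by +1.43 percentage points.

June: labor force = 22,415 + 2,072 = 24,487; u = 2,072/24,487 = 8.46%.
July: labor force = 22,762 + 2,498 = 25,260; u = 2,498/25,260 = 9.89%.
Change = 9.89% − 8.46% = +1.43 pp.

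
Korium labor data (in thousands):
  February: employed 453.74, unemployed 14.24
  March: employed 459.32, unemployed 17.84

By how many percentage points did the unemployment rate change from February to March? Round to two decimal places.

February: labor force = 453.74 + 14.24 = 467.98; u = 14.24/467.98 = 3.04%.
March: labor force = 459.32 + 17.84 = 477.16; u = 17.84/477.16 = 3.74%.
Change = 3.74% − 3.04% = +0.70 pp.

The unemployment rate changed by +0.70 percentage points.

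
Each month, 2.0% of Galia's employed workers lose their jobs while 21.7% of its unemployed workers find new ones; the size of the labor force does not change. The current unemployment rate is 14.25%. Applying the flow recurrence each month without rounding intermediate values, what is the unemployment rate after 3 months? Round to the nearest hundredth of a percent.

Unemployment rate after three months ≈ 11.02%.

With a fixed labor force, u_{t+1} = u_t + s·(1−u_t) − f·u_t = u_t·(1−s−f) + s.
Here 1−s−f = 0.763 and s = 0.020.
u_1 = 0.142500 × 0.763 + 0.020 = 0.128727.
u_2 = 0.128727 × 0.763 + 0.020 = 0.118219.
u_3 = 0.118219 × 0.763 + 0.020 = 0.110201.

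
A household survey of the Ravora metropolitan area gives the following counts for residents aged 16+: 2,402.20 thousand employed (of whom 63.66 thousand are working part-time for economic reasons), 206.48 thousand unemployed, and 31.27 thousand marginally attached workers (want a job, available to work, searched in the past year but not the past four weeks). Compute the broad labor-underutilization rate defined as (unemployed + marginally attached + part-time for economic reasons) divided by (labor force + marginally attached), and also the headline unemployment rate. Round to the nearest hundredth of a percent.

Broad underutilization rate ≈ 11.42%; headline unemployment rate ≈ 7.92%.

Labor force = 2,402.20 + 206.48 = 2,608.68 thousand.
Numerator = 206.48 + 31.27 + 63.66 = 301.41 thousand.
Denominator = 2,608.68 + 31.27 = 2,639.95 thousand.
Broad rate = 301.41 / 2,639.95 = 11.42%.
Headline unemployment rate = 206.48 / 2,608.68 = 7.92%.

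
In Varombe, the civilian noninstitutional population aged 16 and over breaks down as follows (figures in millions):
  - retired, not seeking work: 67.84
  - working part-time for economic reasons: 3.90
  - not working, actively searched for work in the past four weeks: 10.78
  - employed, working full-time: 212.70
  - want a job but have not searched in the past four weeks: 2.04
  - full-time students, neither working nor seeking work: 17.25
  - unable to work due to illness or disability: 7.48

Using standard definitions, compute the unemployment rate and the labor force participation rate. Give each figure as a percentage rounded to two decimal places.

Employed = 3.90 + 212.70 = 216.60 million (anyone who worked, including part-time for economic reasons, counts as employed).
Unemployed = 10.78 million.
Labor force = 216.60 + 10.78 = 227.38 million.
Not in labor force = 67.84 + 2.04 + 17.25 + 7.48 = 94.61 million (those not working and not actively searching are outside the labor force — including those who want a job but have given up searching).
Civilian working-age population = 227.38 + 94.61 = 321.99 million.
Unemployment rate = 10.78 / 227.38 = 4.74%.
Labor force participation rate = 227.38 / 321.99 = 70.62%.

Unemployment rate ≈ 4.74%; labor force participation rate ≈ 70.62%.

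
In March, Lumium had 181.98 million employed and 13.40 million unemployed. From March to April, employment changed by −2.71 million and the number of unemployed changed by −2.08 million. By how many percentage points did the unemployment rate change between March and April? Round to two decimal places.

March: labor force = 181.98 + 13.40 = 195.38; u = 13.40/195.38 = 6.86%.
April: labor force = 179.27 + 11.32 = 190.59; u = 11.32/190.59 = 5.94%.
Change = 5.94% − 6.86% = −0.92 pp.

The unemployment rate changed by −0.92 percentage points.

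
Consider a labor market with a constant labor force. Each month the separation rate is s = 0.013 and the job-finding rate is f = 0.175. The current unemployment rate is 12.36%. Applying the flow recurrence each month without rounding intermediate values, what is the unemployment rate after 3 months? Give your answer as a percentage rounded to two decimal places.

With a fixed labor force, u_{t+1} = u_t + s·(1−u_t) − f·u_t = u_t·(1−s−f) + s.
Here 1−s−f = 0.812 and s = 0.013.
u_1 = 0.123600 × 0.812 + 0.013 = 0.113363.
u_2 = 0.113363 × 0.812 + 0.013 = 0.105051.
u_3 = 0.105051 × 0.812 + 0.013 = 0.098301.

Unemployment rate after three months ≈ 9.83%.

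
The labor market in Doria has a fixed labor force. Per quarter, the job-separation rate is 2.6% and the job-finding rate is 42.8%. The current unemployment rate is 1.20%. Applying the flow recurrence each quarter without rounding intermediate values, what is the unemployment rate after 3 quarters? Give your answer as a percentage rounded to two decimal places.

Unemployment rate after three quarters ≈ 4.99%.

With a fixed labor force, u_{t+1} = u_t + s·(1−u_t) − f·u_t = u_t·(1−s−f) + s.
Here 1−s−f = 0.546 and s = 0.026.
u_1 = 0.012000 × 0.546 + 0.026 = 0.032552.
u_2 = 0.032552 × 0.546 + 0.026 = 0.043773.
u_3 = 0.043773 × 0.546 + 0.026 = 0.049900.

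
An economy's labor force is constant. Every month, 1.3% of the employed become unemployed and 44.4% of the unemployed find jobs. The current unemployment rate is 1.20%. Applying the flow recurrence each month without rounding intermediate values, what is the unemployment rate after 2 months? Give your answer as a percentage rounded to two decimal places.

With a fixed labor force, u_{t+1} = u_t + s·(1−u_t) − f·u_t = u_t·(1−s−f) + s.
Here 1−s−f = 0.543 and s = 0.013.
u_1 = 0.012000 × 0.543 + 0.013 = 0.019516.
u_2 = 0.019516 × 0.543 + 0.013 = 0.023597.

Unemployment rate after two months ≈ 2.36%.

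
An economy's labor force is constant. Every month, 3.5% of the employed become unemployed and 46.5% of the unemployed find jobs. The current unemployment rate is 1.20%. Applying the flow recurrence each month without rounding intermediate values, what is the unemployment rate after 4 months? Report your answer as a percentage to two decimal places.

With a fixed labor force, u_{t+1} = u_t + s·(1−u_t) − f·u_t = u_t·(1−s−f) + s.
Here 1−s−f = 0.500 and s = 0.035.
u_1 = 0.012000 × 0.500 + 0.035 = 0.041000.
u_2 = 0.041000 × 0.500 + 0.035 = 0.055500.
u_3 = 0.055500 × 0.500 + 0.035 = 0.062750.
u_4 = 0.062750 × 0.500 + 0.035 = 0.066375.

Unemployment rate after four months ≈ 6.64%.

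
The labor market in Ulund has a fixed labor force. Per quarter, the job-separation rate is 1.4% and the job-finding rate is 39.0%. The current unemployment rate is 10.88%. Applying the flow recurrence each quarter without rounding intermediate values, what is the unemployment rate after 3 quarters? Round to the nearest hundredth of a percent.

With a fixed labor force, u_{t+1} = u_t + s·(1−u_t) − f·u_t = u_t·(1−s−f) + s.
Here 1−s−f = 0.596 and s = 0.014.
u_1 = 0.108800 × 0.596 + 0.014 = 0.078845.
u_2 = 0.078845 × 0.596 + 0.014 = 0.060992.
u_3 = 0.060992 × 0.596 + 0.014 = 0.050351.

Unemployment rate after three quarters ≈ 5.04%.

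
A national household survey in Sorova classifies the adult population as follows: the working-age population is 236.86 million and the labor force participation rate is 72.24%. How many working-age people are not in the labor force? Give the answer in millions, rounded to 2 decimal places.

About 65.75 million are not in the labor force.

Share not in the labor force = 1 − 0.7224 = 0.2776.
Not in labor force = 0.2776 × 236.86 ≈ 65.75 million.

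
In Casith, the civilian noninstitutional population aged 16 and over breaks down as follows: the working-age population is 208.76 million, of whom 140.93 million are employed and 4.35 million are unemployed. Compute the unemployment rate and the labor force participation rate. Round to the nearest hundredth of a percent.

Labor force = employed + unemployed = 140.93 + 4.35 = 145.28 million.
Unemployment rate = 4.35 / 145.28 = 2.99%.
Labor force participation rate = 145.28 / 208.76 = 69.59%.

Unemployment rate ≈ 2.99%; labor force participation rate ≈ 69.59%.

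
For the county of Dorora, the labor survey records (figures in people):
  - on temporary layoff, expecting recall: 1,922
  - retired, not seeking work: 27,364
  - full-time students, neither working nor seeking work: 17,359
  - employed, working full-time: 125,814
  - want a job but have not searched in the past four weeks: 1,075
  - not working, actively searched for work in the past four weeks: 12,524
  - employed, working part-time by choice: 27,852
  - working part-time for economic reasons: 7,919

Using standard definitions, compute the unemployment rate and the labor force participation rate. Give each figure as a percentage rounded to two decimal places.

Employed = 125,814 + 27,852 + 7,919 = 161,585 (anyone who worked, including part-time for economic reasons, counts as employed).
Unemployed = 1,922 + 12,524 = 14,446 (jobless and actively searching, or on temporary layoff).
Labor force = 161,585 + 14,446 = 176,031.
Not in labor force = 27,364 + 17,359 + 1,075 = 45,798 (those not working and not actively searching are outside the labor force — including those who want a job but have given up searching).
Civilian working-age population = 176,031 + 45,798 = 221,829.
Unemployment rate = 14,446 / 176,031 = 8.21%.
Labor force participation rate = 176,031 / 221,829 = 79.35%.

Unemployment rate ≈ 8.21%; labor force participation rate ≈ 79.35%.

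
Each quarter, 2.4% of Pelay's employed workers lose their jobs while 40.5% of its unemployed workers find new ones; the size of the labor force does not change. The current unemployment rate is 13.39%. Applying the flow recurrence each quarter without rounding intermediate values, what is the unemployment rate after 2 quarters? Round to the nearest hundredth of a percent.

Unemployment rate after two quarters ≈ 8.14%.

With a fixed labor force, u_{t+1} = u_t + s·(1−u_t) − f·u_t = u_t·(1−s−f) + s.
Here 1−s−f = 0.571 and s = 0.024.
u_1 = 0.133900 × 0.571 + 0.024 = 0.100457.
u_2 = 0.100457 × 0.571 + 0.024 = 0.081361.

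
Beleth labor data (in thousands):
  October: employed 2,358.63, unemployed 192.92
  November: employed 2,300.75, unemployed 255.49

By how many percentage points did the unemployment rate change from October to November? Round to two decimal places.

The unemployment rate changed by +2.43 percentage points.

October: labor force = 2,358.63 + 192.92 = 2,551.55; u = 192.92/2,551.55 = 7.56%.
November: labor force = 2,300.75 + 255.49 = 2,556.24; u = 255.49/2,556.24 = 9.99%.
Change = 9.99% − 7.56% = +2.43 pp.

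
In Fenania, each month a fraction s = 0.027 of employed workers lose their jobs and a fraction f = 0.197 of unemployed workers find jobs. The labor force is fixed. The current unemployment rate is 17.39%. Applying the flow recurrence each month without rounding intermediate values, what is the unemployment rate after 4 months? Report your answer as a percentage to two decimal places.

Unemployment rate after four months ≈ 13.99%.

With a fixed labor force, u_{t+1} = u_t + s·(1−u_t) − f·u_t = u_t·(1−s−f) + s.
Here 1−s−f = 0.776 and s = 0.027.
u_1 = 0.173900 × 0.776 + 0.027 = 0.161946.
u_2 = 0.161946 × 0.776 + 0.027 = 0.152670.
u_3 = 0.152670 × 0.776 + 0.027 = 0.145472.
u_4 = 0.145472 × 0.776 + 0.027 = 0.139886.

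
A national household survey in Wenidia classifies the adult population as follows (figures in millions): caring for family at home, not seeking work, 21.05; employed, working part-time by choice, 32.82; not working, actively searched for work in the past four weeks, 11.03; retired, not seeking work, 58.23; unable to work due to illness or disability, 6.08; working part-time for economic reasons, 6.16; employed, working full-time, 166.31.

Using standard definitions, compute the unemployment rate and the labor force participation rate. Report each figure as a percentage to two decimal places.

Employed = 32.82 + 6.16 + 166.31 = 205.29 million (anyone who worked, including part-time for economic reasons, counts as employed).
Unemployed = 11.03 million.
Labor force = 205.29 + 11.03 = 216.32 million.
Not in labor force = 21.05 + 58.23 + 6.08 = 85.36 million (those not working and not actively searching are outside the labor force).
Civilian working-age population = 216.32 + 85.36 = 301.68 million.
Unemployment rate = 11.03 / 216.32 = 5.10%.
Labor force participation rate = 216.32 / 301.68 = 71.71%.

Unemployment rate ≈ 5.10%; labor force participation rate ≈ 71.71%.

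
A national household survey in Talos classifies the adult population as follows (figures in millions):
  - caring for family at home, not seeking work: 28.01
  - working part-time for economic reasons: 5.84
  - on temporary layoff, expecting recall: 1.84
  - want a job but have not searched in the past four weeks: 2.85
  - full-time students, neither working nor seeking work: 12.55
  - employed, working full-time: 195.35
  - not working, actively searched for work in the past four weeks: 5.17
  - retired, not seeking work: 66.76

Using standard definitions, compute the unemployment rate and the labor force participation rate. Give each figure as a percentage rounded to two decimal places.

Unemployment rate ≈ 3.37%; labor force participation rate ≈ 65.40%.

Employed = 5.84 + 195.35 = 201.19 million (anyone who worked, including part-time for economic reasons, counts as employed).
Unemployed = 1.84 + 5.17 = 7.01 million (jobless and actively searching, or on temporary layoff).
Labor force = 201.19 + 7.01 = 208.20 million.
Not in labor force = 28.01 + 2.85 + 12.55 + 66.76 = 110.17 million (those not working and not actively searching are outside the labor force — including those who want a job but have given up searching).
Civilian working-age population = 208.20 + 110.17 = 318.37 million.
Unemployment rate = 7.01 / 208.20 = 3.37%.
Labor force participation rate = 208.20 / 318.37 = 65.40%.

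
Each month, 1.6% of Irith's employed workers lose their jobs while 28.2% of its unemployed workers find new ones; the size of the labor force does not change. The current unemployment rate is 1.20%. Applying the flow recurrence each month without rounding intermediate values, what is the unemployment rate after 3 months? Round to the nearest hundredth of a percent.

Unemployment rate after three months ≈ 3.93%.

With a fixed labor force, u_{t+1} = u_t + s·(1−u_t) − f·u_t = u_t·(1−s−f) + s.
Here 1−s−f = 0.702 and s = 0.016.
u_1 = 0.012000 × 0.702 + 0.016 = 0.024424.
u_2 = 0.024424 × 0.702 + 0.016 = 0.033146.
u_3 = 0.033146 × 0.702 + 0.016 = 0.039268.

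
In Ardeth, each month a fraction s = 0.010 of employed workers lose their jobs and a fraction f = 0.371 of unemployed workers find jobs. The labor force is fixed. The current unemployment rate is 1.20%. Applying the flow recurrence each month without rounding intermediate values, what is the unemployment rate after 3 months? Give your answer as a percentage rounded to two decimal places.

With a fixed labor force, u_{t+1} = u_t + s·(1−u_t) − f·u_t = u_t·(1−s−f) + s.
Here 1−s−f = 0.619 and s = 0.010.
u_1 = 0.012000 × 0.619 + 0.010 = 0.017428.
u_2 = 0.017428 × 0.619 + 0.010 = 0.020788.
u_3 = 0.020788 × 0.619 + 0.010 = 0.022868.

Unemployment rate after three months ≈ 2.29%.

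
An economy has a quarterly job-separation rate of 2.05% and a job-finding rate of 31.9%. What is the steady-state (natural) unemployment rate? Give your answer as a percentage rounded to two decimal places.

At steady state the flows balance: s·E = f·U, so U/(E+U) = s/(s+f).
u* = 2.05 / (2.05 + 31.9) = 2.05 / 33.95 = 6.04%.

Steady-state unemployment rate ≈ 6.04%.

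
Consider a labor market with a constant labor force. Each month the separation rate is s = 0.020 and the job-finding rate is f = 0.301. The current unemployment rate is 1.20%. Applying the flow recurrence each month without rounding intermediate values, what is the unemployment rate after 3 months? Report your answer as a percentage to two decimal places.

With a fixed labor force, u_{t+1} = u_t + s·(1−u_t) − f·u_t = u_t·(1−s−f) + s.
Here 1−s−f = 0.679 and s = 0.020.
u_1 = 0.012000 × 0.679 + 0.020 = 0.028148.
u_2 = 0.028148 × 0.679 + 0.020 = 0.039112.
u_3 = 0.039112 × 0.679 + 0.020 = 0.046557.

Unemployment rate after three months ≈ 4.66%.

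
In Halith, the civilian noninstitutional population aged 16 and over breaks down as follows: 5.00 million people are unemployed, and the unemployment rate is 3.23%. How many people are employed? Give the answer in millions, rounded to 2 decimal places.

Labor force = U / u = 5.00 / 0.0323 ≈ 154.80 million.
Employed = labor force − unemployed = 154.80 − 5.00 = 149.80 million.

About 149.80 million are employed.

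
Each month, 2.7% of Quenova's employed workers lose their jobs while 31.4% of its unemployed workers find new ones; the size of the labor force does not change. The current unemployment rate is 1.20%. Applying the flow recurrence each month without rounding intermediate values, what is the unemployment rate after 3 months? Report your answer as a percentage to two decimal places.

With a fixed labor force, u_{t+1} = u_t + s·(1−u_t) − f·u_t = u_t·(1−s−f) + s.
Here 1−s−f = 0.659 and s = 0.027.
u_1 = 0.012000 × 0.659 + 0.027 = 0.034908.
u_2 = 0.034908 × 0.659 + 0.027 = 0.050004.
u_3 = 0.050004 × 0.659 + 0.027 = 0.059953.

Unemployment rate after three months ≈ 6.00%.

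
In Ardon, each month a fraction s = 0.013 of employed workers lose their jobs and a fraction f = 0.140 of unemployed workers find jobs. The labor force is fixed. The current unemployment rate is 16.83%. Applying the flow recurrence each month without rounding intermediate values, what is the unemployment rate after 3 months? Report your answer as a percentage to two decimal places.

Unemployment rate after three months ≈ 13.56%.

With a fixed labor force, u_{t+1} = u_t + s·(1−u_t) − f·u_t = u_t·(1−s−f) + s.
Here 1−s−f = 0.847 and s = 0.013.
u_1 = 0.168300 × 0.847 + 0.013 = 0.155550.
u_2 = 0.155550 × 0.847 + 0.013 = 0.144751.
u_3 = 0.144751 × 0.847 + 0.013 = 0.135604.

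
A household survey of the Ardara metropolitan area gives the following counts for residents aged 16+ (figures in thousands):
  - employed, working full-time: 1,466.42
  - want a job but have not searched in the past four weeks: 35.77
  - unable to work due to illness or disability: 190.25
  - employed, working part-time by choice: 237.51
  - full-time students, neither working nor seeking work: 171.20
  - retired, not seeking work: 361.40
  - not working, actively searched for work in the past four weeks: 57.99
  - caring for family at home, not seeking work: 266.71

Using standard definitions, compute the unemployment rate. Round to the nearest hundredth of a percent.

Employed = 1,466.42 + 237.51 = 1,703.93 thousand.
Unemployed = 57.99 thousand.
Labor force = 1,703.93 + 57.99 = 1,761.92 thousand.
Unemployment rate = 57.99 / 1,761.92 = 3.29%.

Unemployment rate ≈ 3.29%.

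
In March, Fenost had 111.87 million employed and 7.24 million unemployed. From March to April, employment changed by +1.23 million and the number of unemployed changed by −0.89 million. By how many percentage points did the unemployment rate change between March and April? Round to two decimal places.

The unemployment rate changed by −0.76 percentage points.

March: labor force = 111.87 + 7.24 = 119.11; u = 7.24/119.11 = 6.08%.
April: labor force = 113.10 + 6.35 = 119.45; u = 6.35/119.45 = 5.32%.
Change = 5.32% − 6.08% = −0.76 pp.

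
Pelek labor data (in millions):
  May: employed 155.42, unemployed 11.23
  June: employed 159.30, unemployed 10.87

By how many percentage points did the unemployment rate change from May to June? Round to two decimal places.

May: labor force = 155.42 + 11.23 = 166.65; u = 11.23/166.65 = 6.74%.
June: labor force = 159.30 + 10.87 = 170.17; u = 10.87/170.17 = 6.39%.
Change = 6.39% − 6.74% = −0.35 pp.

The unemployment rate changed by −0.35 percentage points.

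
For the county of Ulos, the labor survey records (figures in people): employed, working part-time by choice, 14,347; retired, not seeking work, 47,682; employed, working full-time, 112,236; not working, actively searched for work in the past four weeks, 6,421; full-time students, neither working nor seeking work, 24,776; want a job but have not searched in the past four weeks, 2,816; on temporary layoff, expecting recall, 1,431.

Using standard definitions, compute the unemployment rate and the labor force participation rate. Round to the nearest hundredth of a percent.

Unemployment rate ≈ 5.84%; labor force participation rate ≈ 64.11%.

Employed = 14,347 + 112,236 = 126,583.
Unemployed = 6,421 + 1,431 = 7,852 (jobless and actively searching, or on temporary layoff).
Labor force = 126,583 + 7,852 = 134,435.
Not in labor force = 47,682 + 24,776 + 2,816 = 75,274 (those not working and not actively searching are outside the labor force — including those who want a job but have given up searching).
Civilian working-age population = 134,435 + 75,274 = 209,709.
Unemployment rate = 7,852 / 134,435 = 5.84%.
Labor force participation rate = 134,435 / 209,709 = 64.11%.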